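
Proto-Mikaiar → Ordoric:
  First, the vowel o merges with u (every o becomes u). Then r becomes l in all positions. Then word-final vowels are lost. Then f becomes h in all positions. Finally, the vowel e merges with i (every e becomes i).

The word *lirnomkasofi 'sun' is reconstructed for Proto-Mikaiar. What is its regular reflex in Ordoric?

lilnumkasuh

Ordoric: *lirnomkasofi
  lirnomkasofi → lirnumkasufi   [vowel merger]
  lirnumkasufi → lilnumkasufi   [unconditioned shift]
  lilnumkasufi → lilnumkasuf   [apocope]
  lilnumkasuf → lilnumkasuh   [unconditioned shift]
  lilnumkasuh (rule 5 does not apply)
  giving Ordoric lilnumkasuh.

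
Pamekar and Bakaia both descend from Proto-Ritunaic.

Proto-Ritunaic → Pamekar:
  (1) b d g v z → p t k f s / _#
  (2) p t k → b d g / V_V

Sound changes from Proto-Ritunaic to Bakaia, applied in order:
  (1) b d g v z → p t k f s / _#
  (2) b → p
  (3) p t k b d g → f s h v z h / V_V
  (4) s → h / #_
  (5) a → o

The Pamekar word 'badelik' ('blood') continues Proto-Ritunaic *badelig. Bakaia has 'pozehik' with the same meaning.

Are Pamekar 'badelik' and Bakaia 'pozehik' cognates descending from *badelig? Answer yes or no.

Derive the expected Bakaia reflex of *badelig:
Bakaia: *badelig > badelik > padelik > pazelik > pozelik  (by final devoicing, unconditioned shift, intervocalic lenition, vowel merger)
The regular Bakaia reflex would be 'pozelik', but the attested form is 'pozehik'. The correspondence is irregular, so they are not cognates (the Bakaia form has a different source).

no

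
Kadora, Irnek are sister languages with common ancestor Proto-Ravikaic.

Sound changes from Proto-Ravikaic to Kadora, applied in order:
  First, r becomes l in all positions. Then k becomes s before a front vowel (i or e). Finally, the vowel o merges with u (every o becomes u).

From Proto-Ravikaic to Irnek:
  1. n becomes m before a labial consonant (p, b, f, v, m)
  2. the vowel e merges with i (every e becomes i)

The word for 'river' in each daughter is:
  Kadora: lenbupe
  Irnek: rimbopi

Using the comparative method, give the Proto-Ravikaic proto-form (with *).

*renbope

Position 2: Kadora has e, Irnek has i. Kadora preserves e here (none of its changes turn any other segment into e), so the proto-segment is *e.
Position 3: Kadora has n, Irnek has m. Kadora preserves n here (none of its changes turn any other segment into n), so the proto-segment is *n.
Position 7: Kadora has e, Irnek has i. Kadora preserves e here (none of its changes turn any other segment into e), so the proto-segment is *e.
This points to *renbope. Verify forward in each daughter:
Kadora: start from *renbope.
  rule 1 (unconditioned shift): renbope → lenbope
  rule 2: no change — lenbope
  rule 3 (vowel merger): lenbope → lenbupe
  ⇒ Kadora lenbupe
Irnek: start from *renbope.
  rule 1 (nasal place assimilation): renbope → rembope
  rule 2 (vowel merger): rembope → rimbopi
  ⇒ Irnek rimbopi
No other proto-form is consistent with every reflex, so the reconstruction is *renbope.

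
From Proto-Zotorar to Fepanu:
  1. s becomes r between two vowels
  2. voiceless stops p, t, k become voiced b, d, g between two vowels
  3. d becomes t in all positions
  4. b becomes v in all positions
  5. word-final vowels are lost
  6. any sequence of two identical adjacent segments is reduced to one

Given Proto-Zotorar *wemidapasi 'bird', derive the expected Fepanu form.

wemitavar

Fepanu: start from *wemidapasi.
  rule 1 (rhotacism): wemidapasi → wemidapari
  rule 2 (intervocalic voicing): wemidapari → wemidabari
  rule 3 (unconditioned shift): wemidabari → wemitabari
  rule 4 (unconditioned shift): wemitabari → wemitavari
  rule 5 (apocope): wemitavari → wemitavar
  rule 6: no change — wemitavar
  ⇒ Fepanu wemitavar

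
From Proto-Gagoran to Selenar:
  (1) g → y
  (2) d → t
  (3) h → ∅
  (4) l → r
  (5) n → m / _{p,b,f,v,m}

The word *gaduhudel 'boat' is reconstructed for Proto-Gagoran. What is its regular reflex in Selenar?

yatuuter

Selenar: start from *gaduhudel.
  rule 1 (unconditioned shift): gaduhudel → yaduhudel
  rule 2 (unconditioned shift): yaduhudel → yatuhutel
  rule 3 (h-loss): yatuhutel → yatuutel
  rule 4 (unconditioned shift): yatuutel → yatuuter
  rule 5: no change — yatuuter
  ⇒ Selenar yatuuter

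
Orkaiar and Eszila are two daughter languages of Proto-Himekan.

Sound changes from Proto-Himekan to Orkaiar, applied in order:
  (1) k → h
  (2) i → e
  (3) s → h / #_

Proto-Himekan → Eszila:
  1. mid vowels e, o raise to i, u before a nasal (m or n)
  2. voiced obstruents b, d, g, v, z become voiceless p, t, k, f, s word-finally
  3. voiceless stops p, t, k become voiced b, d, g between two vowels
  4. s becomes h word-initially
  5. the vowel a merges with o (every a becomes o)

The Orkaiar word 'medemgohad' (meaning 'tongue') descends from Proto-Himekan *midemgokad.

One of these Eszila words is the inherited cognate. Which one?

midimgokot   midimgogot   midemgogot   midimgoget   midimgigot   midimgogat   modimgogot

Eszila: *midemgokad > midimgokad > midimgokat > midimgogat > midimgogot  (by pre-nasal raising, final devoicing, intervocalic voicing, vowel merger)

midimgogot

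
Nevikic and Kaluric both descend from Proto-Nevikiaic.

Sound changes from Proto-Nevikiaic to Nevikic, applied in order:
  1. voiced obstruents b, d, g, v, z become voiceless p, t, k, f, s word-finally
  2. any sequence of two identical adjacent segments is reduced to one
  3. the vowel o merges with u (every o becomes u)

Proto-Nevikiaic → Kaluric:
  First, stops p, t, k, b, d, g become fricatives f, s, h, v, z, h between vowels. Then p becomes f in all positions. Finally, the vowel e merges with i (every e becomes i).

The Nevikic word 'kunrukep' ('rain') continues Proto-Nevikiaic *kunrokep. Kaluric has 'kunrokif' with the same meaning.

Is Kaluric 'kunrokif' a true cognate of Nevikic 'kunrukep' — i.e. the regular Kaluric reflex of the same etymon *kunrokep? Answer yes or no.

no

Derive the expected Kaluric reflex of *kunrokep:
Kaluric: *kunrokep > kunrohep > kunrohef > kunrohif  (by intervocalic lenition, unconditioned shift, vowel merger)
The regular Kaluric reflex would be 'kunrohif', but the attested form is 'kunrokif'. The correspondence is irregular, so they are not cognates (the Kaluric form has a different source).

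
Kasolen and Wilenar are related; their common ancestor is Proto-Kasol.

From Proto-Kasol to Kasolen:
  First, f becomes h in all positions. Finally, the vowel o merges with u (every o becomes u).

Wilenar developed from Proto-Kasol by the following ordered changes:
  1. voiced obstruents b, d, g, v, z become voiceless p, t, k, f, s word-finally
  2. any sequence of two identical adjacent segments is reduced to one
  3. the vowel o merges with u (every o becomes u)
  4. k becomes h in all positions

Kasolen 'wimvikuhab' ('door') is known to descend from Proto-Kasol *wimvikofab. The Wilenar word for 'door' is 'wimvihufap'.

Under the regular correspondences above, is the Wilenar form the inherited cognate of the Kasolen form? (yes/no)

Derive the expected Wilenar reflex of *wimvikofab:
Wilenar: start from *wimvikofab.
  rule 1 (final devoicing): wimvikofab → wimvikofap
  rule 2: no change — wimvikofap
  rule 3 (vowel merger): wimvikofap → wimvikufap
  rule 4 (unconditioned shift): wimvikufap → wimvihufap
  ⇒ Wilenar wimvihufap
Wilenar 'wimvihufap' matches the regular reflex exactly, so the pair is cognate.

yes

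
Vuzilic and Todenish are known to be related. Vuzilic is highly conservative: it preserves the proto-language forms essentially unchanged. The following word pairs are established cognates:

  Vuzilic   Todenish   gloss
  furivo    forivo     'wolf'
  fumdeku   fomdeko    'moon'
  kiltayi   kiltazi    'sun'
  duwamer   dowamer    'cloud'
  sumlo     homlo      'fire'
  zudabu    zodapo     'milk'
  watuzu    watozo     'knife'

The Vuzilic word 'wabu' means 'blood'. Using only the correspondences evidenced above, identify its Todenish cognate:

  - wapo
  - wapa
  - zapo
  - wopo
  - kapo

wapo

zudabu ~ zodapo — Vuzilic b corresponds to Todenish p between vowels (before a back vowel).
fumdeku ~ fomdeko, zudabu ~ zodapo — Vuzilic u corresponds to Todenish o word-finally.
Applying these to Vuzilic 'wabu':
  wabu → wapu   (b→p between vowels (before a back vowel))
  wapu → wapo   (u→o word-finally)
So the Todenish cognate is 'wapo'.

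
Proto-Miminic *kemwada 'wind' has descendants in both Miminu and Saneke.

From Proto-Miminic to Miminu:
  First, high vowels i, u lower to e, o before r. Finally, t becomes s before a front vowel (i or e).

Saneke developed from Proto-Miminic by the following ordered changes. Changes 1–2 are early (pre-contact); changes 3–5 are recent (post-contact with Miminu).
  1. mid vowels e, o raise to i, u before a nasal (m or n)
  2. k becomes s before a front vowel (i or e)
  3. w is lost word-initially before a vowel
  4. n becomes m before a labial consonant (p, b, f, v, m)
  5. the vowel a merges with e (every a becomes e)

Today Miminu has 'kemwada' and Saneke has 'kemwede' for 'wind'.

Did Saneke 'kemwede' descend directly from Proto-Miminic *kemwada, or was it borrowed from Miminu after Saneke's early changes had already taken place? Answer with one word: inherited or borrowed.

If inherited, *kemwada would pass through all of Saneke's changes:
Saneke: start from *kemwada.
  rule 1 (pre-nasal raising): kemwada → kimwada
  rule 2 (palatalisation): kimwada → simwada
  rule 3: no change — simwada
  rule 4: no change — simwada
  rule 5 (vowel merger): simwada → simwede
  ⇒ Saneke simwede
If borrowed from Miminu 'kemwada' after the early changes, it would undergo only the recent ones:
  rule 3 (glide loss): no change (kemwada)
  rule 4 (nasal place assimilation): no change (kemwada)
  rule 5 (vowel merger): kemwada → kemwede
  ⇒ as a loan: kemwede
Saneke 'kemwede' matches the loan outcome 'kemwede', not the inherited 'simwede' — it skipped the early Saneke changes, so it was borrowed from Miminu.

borrowed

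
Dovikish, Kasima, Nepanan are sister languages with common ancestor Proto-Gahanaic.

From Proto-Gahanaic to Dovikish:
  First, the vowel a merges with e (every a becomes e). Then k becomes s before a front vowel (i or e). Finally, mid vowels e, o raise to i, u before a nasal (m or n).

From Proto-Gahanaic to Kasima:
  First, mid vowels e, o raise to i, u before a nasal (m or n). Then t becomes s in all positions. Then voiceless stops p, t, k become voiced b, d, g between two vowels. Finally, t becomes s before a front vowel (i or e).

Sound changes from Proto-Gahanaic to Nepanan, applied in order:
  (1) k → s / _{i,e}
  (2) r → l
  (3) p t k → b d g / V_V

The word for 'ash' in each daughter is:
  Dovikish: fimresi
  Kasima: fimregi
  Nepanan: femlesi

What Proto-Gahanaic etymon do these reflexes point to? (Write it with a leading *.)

Position 2: Dovikish has i, Kasima has i, Nepanan has e. Nepanan preserves e here (none of its changes turn any other segment into e), so the proto-segment is *e.
Position 6: Dovikish has s, Kasima has g, Nepanan has s. Taking the neighbouring segments as reconstructed: Dovikish s could go back to *k or *s; Kasima g could go back to *k or *g; Nepanan s could go back to *k or *s — the one source consistent with every daughter is *k.
Position 4: Dovikish has r, Kasima has r, Nepanan has l. Dovikish preserves r here (none of its changes turn any other segment into r), so the proto-segment is *r.
Continuing position by position gives *femreki; check it forward:
Dovikish: *femreki
  femreki (rule 1 does not apply)
  femreki → femresi   [palatalisation]
  femresi → fimresi   [pre-nasal raising]
  giving Dovikish fimresi.
Kasima: start from *femreki.
  rule 1 (pre-nasal raising): femreki → fimreki
  rule 2: no change — fimreki
  rule 3 (intervocalic voicing): fimreki → fimregi
  rule 4: no change — fimregi
  ⇒ Kasima fimregi
Nepanan: start from *femreki.
  rule 1 (palatalisation): femreki → femresi
  rule 2 (unconditioned shift): femresi → femlesi
  rule 3: no change — femlesi
  ⇒ Nepanan femlesi
*femreki is the unique common source.

*femreki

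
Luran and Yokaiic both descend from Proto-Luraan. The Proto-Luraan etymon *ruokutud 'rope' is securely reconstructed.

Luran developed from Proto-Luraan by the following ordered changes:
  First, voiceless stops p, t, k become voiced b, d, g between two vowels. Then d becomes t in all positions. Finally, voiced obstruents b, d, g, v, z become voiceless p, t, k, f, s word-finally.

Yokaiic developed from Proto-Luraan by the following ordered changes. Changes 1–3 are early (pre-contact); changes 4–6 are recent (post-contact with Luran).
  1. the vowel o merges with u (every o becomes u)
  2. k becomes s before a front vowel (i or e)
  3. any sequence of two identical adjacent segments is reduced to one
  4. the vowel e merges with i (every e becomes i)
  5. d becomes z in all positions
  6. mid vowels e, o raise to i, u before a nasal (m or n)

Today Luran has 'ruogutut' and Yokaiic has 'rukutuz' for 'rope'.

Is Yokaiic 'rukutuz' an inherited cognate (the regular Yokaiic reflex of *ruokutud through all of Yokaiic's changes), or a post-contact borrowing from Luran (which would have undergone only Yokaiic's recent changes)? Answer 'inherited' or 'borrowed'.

If inherited, *ruokutud would pass through all of Yokaiic's changes:
Yokaiic: *ruokutud > ruukutud > rukutud > rukutuz  (by vowel merger, degemination, unconditioned shift)
If borrowed from Luran 'ruogutut' after the early changes, it would undergo only the recent ones:
  rule 4 (vowel merger): no change (ruogutut)
  rule 5 (unconditioned shift): no change (ruogutut)
  rule 6 (pre-nasal raising): no change (ruogutut)
  ⇒ as a loan: ruogutut
Yokaiic 'rukutuz' matches the inherited outcome exactly, so it is an inherited cognate, not a loan.

inherited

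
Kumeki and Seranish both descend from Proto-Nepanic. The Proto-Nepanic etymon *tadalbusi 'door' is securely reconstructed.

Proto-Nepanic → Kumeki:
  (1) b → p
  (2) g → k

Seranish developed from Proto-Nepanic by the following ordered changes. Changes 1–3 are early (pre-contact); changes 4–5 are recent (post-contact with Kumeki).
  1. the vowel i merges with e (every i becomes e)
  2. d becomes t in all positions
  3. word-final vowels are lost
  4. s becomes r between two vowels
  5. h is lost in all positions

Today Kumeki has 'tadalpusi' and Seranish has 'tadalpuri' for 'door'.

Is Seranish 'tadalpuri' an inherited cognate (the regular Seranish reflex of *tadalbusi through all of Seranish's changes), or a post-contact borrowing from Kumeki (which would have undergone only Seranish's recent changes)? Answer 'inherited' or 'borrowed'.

borrowed

If inherited, *tadalbusi would pass through all of Seranish's changes:
Seranish: *tadalbusi > tadalbuse > tatalbuse > tatalbus  (by vowel merger, unconditioned shift, apocope)
If borrowed from Kumeki 'tadalpusi' after the early changes, it would undergo only the recent ones:
  rule 4 (rhotacism): tadalpusi → tadalpuri
  rule 5 (h-loss): no change (tadalpuri)
  ⇒ as a loan: tadalpuri
Seranish 'tadalpuri' matches the loan outcome 'tadalpuri', not the inherited 'tatalbus' — it skipped the early Seranish changes, so it was borrowed from Kumeki.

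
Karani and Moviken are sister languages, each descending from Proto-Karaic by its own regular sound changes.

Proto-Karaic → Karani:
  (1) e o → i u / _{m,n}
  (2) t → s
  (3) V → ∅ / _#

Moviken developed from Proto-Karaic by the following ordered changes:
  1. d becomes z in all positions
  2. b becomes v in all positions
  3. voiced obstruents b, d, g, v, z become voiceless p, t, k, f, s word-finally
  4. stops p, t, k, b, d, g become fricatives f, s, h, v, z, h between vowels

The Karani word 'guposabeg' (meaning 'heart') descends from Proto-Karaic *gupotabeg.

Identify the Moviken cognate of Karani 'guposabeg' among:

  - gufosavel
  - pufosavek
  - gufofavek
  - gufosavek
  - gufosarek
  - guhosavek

gufosavek

Moviken: start from *gupotabeg.
  rule 1: no change — gupotabeg
  rule 2 (unconditioned shift): gupotabeg → gupotaveg
  rule 3 (final devoicing): gupotaveg → gupotavek
  rule 4 (intervocalic lenition): gupotavek → gufosavek
  ⇒ Moviken gufosavek
Only 'gufosavek' matches the regular Moviken development of *gupotabeg.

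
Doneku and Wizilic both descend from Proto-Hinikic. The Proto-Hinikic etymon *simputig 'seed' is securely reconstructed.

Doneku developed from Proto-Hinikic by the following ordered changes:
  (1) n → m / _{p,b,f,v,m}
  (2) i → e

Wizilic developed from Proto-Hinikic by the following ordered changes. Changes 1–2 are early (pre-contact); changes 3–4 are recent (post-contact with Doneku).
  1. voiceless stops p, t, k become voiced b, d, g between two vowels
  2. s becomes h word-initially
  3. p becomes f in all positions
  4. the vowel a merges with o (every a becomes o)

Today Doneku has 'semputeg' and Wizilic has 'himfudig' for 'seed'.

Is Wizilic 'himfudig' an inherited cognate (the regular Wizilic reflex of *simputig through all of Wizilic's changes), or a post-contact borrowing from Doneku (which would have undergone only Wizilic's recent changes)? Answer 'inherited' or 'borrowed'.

If inherited, *simputig would pass through all of Wizilic's changes:
Wizilic: *simputig
  simputig → simpudig   [intervocalic voicing]
  simpudig → himpudig   [debuccalisation]
  himpudig → himfudig   [unconditioned shift]
  himfudig (rule 4 does not apply)
  giving Wizilic himfudig.
If borrowed from Doneku 'semputeg' after the early changes, it would undergo only the recent ones:
  rule 3 (unconditioned shift): semputeg → semfuteg
  rule 4 (vowel merger): no change (semfuteg)
  ⇒ as a loan: semfuteg
Wizilic 'himfudig' matches the inherited outcome exactly, so it is an inherited cognate, not a loan.

inherited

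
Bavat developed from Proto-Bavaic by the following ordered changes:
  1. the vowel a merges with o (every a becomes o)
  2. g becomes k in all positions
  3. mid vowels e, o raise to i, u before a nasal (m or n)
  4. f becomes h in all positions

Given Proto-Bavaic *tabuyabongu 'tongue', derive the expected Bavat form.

tobuyobunku

Bavat: start from *tabuyabongu.
  rule 1 (vowel merger): tabuyabongu → tobuyobongu
  rule 2 (unconditioned shift): tobuyobongu → tobuyobonku
  rule 3 (pre-nasal raising): tobuyobonku → tobuyobunku
  rule 4: no change — tobuyobunku
  ⇒ Bavat tobuyobunku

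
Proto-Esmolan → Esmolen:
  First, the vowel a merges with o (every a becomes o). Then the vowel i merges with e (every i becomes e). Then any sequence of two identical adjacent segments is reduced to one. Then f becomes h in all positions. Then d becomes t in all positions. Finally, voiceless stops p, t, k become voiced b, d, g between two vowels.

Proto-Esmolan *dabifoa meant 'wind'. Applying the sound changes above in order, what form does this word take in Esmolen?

Esmolen: start from *dabifoa.
  rule 1 (vowel merger): dabifoa → dobifoo
  rule 2 (vowel merger): dobifoo → dobefoo
  rule 3 (degemination): dobefoo → dobefo
  rule 4 (unconditioned shift): dobefo → dobeho
  rule 5 (unconditioned shift): dobeho → tobeho
  rule 6: no change — tobeho
  ⇒ Esmolen tobeho

tobeho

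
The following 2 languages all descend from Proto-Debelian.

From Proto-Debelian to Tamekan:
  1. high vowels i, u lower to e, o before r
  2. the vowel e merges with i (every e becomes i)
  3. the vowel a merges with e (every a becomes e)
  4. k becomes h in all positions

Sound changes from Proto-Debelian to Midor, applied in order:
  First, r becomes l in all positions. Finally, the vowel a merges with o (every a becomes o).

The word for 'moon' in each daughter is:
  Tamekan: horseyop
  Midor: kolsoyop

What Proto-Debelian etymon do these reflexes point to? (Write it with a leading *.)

*korsayop

Position 3: Tamekan has r, Midor has l. Tamekan preserves r here (none of its changes turn any other segment into r), so the proto-segment is *r.
Position 1: Tamekan has h, Midor has k. Midor preserves k here (none of its changes turn any other segment into k), so the proto-segment is *k.
Position 5: Tamekan has e, Midor has o. In Tamekan, e can only continue *a, so the proto-segment is *a.
The remaining positions agree across the daughters. Check the candidate against every language:
Tamekan: start from *korsayop.
  rule 1: no change — korsayop
  rule 2: no change — korsayop
  rule 3 (vowel merger): korsayop → korseyop
  rule 4 (unconditioned shift): korseyop → horseyop
  ⇒ Tamekan horseyop
Midor: *korsayop > kolsayop > kolsoyop  (by unconditioned shift, vowel merger)
Only *korsayop yields all of Tamekan horseyop, Midor kolsoyop.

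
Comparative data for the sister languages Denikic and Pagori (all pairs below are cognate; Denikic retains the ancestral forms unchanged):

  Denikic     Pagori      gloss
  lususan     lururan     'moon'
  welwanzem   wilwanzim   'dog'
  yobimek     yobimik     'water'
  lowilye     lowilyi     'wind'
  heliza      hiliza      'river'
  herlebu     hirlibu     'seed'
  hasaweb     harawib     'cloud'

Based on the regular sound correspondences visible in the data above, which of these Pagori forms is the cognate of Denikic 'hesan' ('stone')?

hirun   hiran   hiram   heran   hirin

welwanzem ~ wilwanzim, yobimek ~ yobimik — Denikic e corresponds to Pagori i after a consonant, before a consonant other than r, m, n, p, b, f, v.
lususan ~ lururan, hasaweb ~ harawib — Denikic s corresponds to Pagori r between vowels (before a back vowel).
Applying these to Denikic 'hesan':
  hesan → hisan   (e→i after a consonant, before a consonant other than r, m, n, p, b, f, v)
  hisan → hiran   (s→r between vowels (before a back vowel))
So the Pagori cognate is 'hiran'.

hiran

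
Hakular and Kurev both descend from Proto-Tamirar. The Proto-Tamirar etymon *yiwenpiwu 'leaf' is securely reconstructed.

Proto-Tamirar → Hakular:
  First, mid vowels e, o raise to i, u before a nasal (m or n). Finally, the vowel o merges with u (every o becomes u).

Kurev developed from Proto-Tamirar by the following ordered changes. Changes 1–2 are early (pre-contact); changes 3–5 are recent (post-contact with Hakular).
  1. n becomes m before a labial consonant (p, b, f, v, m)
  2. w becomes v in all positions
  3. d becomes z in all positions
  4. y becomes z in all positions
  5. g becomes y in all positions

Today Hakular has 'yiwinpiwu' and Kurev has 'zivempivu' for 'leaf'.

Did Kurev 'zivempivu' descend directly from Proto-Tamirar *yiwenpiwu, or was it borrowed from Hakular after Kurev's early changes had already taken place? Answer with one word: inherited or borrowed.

inherited

If inherited, *yiwenpiwu would pass through all of Kurev's changes:
Kurev: *yiwenpiwu
  yiwenpiwu → yiwempiwu   [nasal place assimilation]
  yiwempiwu → yivempivu   [unconditioned shift]
  yivempivu (rule 3 does not apply)
  yivempivu → zivempivu   [unconditioned shift]
  zivempivu (rule 5 does not apply)
  giving Kurev zivempivu.
If borrowed from Hakular 'yiwinpiwu' after the early changes, it would undergo only the recent ones:
  rule 3 (unconditioned shift): no change (yiwinpiwu)
  rule 4 (unconditioned shift): yiwinpiwu → ziwinpiwu
  rule 5 (unconditioned shift): no change (ziwinpiwu)
  ⇒ as a loan: ziwinpiwu
Kurev 'zivempivu' matches the inherited outcome exactly, so it is an inherited cognate, not a loan.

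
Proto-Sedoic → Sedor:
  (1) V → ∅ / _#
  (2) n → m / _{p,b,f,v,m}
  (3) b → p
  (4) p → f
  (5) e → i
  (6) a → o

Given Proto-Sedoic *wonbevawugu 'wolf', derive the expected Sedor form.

Sedor: *wonbevawugu > wonbevawug > wombevawug > wompevawug > womfevawug > womfivawug > womfivowug  (by apocope, nasal place assimilation, unconditioned shift, unconditioned shift, vowel merger, vowel merger)

womfivowug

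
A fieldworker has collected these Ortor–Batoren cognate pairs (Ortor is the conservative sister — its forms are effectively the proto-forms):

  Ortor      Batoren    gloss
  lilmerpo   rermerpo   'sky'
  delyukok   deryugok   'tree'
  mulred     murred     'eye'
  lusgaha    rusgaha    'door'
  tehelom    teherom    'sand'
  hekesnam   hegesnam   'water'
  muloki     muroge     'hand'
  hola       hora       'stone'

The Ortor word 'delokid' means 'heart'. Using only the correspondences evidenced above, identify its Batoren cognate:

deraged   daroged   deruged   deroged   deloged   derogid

tehelom ~ teherom, muloki ~ muroge — Ortor l corresponds to Batoren r between vowels (before a back vowel).
muloki ~ muroge — Ortor k corresponds to Batoren g between vowels (before a front vowel).
lilmerpo ~ rermerpo — Ortor i corresponds to Batoren e after a consonant, before a consonant other than r, m, n, p, b, f, v.
Applying these to Ortor 'delokid':
  delokid → derokid   (l→r between vowels (before a back vowel))
  derokid → derogid   (k→g between vowels (before a front vowel))
  derogid → deroged   (i→e after a consonant, before a consonant other than r, m, n, p, b, f, v)
So the Batoren cognate is 'deroged'.

deroged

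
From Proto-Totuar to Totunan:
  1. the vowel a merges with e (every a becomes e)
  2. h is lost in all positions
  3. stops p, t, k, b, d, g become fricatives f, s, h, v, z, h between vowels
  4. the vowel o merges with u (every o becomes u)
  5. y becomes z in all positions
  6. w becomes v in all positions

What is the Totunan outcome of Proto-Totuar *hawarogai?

Totunan: start from *hawarogai.
  rule 1 (vowel merger): hawarogai → hewerogei
  rule 2 (h-loss): hewerogei → ewerogei
  rule 3 (intervocalic lenition): ewerogei → ewerohei
  rule 4 (vowel merger): ewerohei → eweruhei
  rule 5: no change — eweruhei
  rule 6 (unconditioned shift): eweruhei → everuhei
  ⇒ Totunan everuhei

everuhei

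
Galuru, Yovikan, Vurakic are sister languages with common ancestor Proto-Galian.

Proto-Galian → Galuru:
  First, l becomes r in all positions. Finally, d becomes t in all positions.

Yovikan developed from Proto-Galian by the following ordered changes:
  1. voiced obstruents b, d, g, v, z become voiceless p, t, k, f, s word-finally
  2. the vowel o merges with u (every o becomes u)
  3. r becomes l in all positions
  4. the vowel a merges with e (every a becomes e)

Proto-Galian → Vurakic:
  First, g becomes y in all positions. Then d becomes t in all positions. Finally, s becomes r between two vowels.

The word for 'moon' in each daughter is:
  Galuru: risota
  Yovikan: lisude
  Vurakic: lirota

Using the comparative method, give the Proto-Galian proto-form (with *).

Position 3: Galuru has s, Yovikan has s, Vurakic has r. Galuru preserves s here (none of its changes turn any other segment into s), so the proto-segment is *s.
Position 5: Galuru has t, Yovikan has d, Vurakic has t. Yovikan preserves d here (none of its changes turn any other segment into d), so the proto-segment is *d.
Continuing position by position gives *lisoda; check it forward:
Galuru: start from *lisoda.
  rule 1 (unconditioned shift): lisoda → risoda
  rule 2 (unconditioned shift): risoda → risota
  ⇒ Galuru risota
Yovikan: *lisoda
  lisoda (rule 1 does not apply)
  lisoda → lisuda   [vowel merger]
  lisuda (rule 3 does not apply)
  lisuda → lisude   [vowel merger]
  giving Yovikan lisude.
Vurakic: *lisoda > lisota > lirota  (by unconditioned shift, rhotacism)
No other proto-form is consistent with every reflex, so the reconstruction is *lisoda.

*lisoda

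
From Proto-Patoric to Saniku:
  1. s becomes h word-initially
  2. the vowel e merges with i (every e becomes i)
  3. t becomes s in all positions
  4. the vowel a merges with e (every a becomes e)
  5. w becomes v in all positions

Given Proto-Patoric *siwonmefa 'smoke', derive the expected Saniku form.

Saniku: start from *siwonmefa.
  rule 1 (debuccalisation): siwonmefa → hiwonmefa
  rule 2 (vowel merger): hiwonmefa → hiwonmifa
  rule 3: no change — hiwonmifa
  rule 4 (vowel merger): hiwonmifa → hiwonmife
  rule 5 (unconditioned shift): hiwonmife → hivonmife
  ⇒ Saniku hivonmife

hivonmife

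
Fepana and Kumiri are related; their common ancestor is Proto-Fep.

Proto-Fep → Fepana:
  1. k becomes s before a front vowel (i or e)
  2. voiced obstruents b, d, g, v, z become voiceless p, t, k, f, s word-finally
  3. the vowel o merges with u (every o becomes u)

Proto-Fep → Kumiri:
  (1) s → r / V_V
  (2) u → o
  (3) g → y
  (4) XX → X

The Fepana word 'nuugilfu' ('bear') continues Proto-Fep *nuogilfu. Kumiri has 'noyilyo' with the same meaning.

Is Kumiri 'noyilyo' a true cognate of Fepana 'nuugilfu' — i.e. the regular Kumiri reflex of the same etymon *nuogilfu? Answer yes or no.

no

Derive the expected Kumiri reflex of *nuogilfu:
Kumiri: start from *nuogilfu.
  rule 1: no change — nuogilfu
  rule 2 (vowel merger): nuogilfu → noogilfo
  rule 3 (unconditioned shift): noogilfo → nooyilfo
  rule 4 (degemination): nooyilfo → noyilfo
  ⇒ Kumiri noyilfo
The regular Kumiri reflex would be 'noyilfo', but the attested form is 'noyilyo'. The correspondence is irregular, so they are not cognates (the Kumiri form has a different source).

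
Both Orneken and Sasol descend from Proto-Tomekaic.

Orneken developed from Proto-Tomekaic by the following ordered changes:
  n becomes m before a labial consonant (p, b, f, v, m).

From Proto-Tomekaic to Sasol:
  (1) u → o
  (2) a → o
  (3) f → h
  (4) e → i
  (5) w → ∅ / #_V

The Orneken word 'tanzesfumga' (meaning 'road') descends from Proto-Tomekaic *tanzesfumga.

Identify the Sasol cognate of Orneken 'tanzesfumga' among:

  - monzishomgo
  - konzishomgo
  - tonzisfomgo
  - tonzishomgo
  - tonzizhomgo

Sasol: *tanzesfumga
  tanzesfumga → tanzesfomga   [vowel merger]
  tanzesfomga → tonzesfomgo   [vowel merger]
  tonzesfomgo → tonzeshomgo   [unconditioned shift]
  tonzeshomgo → tonzishomgo   [vowel merger]
  tonzishomgo (rule 5 does not apply)
  giving Sasol tonzishomgo.

tonzishomgo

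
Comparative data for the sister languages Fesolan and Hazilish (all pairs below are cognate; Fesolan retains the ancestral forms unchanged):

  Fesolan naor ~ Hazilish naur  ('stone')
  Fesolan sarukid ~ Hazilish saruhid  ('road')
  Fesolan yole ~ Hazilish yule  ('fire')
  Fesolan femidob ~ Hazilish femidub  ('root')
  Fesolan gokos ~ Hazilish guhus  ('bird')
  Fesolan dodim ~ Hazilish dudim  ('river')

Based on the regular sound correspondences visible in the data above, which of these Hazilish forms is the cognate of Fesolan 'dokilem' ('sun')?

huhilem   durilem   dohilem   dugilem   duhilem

duhilem

yole ~ yule, gokos ~ guhus — Fesolan o corresponds to Hazilish u after a consonant, before a consonant other than r, m, n, p, b, f, v.
sarukid ~ saruhid — Fesolan k corresponds to Hazilish h between vowels (before a front vowel).
Applying these to Fesolan 'dokilem':
  dokilem → dukilem   (o→u after a consonant, before a consonant other than r, m, n, p, b, f, v)
  dukilem → duhilem   (k→h between vowels (before a front vowel))
So the Hazilish cognate is 'duhilem'.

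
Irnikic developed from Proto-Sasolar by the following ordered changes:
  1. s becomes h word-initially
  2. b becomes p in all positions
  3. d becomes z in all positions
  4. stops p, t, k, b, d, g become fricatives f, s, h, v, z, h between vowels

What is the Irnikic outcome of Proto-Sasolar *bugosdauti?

Irnikic: *bugosdauti > pugosdauti > pugoszauti > puhoszausi  (by unconditioned shift, unconditioned shift, intervocalic lenition)

puhoszausi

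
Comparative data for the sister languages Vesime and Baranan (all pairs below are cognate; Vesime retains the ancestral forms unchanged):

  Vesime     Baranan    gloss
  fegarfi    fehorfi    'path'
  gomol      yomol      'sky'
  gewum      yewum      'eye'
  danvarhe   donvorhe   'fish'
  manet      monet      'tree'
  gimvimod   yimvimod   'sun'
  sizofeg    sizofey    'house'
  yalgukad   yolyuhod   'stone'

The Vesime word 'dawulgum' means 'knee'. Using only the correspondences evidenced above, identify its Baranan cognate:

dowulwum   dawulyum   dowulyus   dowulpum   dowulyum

yalgukad ~ yolyuhod — Vesime a corresponds to Baranan o after a consonant, before a consonant other than r, m, n, p, b, f, v.
yalgukad ~ yolyuhod — Vesime g corresponds to Baranan y after a consonant, before a back vowel.
Applying these to Vesime 'dawulgum':
  dawulgum → dowulgum   (a→o after a consonant, before a consonant other than r, m, n, p, b, f, v)
  dowulgum → dowulyum   (g→y after a consonant, before a back vowel)
So the Baranan cognate is 'dowulyum'.

dowulyum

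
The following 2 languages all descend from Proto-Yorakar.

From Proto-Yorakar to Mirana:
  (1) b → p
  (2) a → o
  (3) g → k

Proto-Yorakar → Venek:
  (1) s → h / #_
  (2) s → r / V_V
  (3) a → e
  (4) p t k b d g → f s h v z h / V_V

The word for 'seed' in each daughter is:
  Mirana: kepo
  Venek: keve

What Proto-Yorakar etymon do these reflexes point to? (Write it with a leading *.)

Position 3: Mirana has p, Venek has v. Taking the neighbouring segments as reconstructed: Mirana p could go back to *p or *b; Venek v could go back to *b or *v — the one source consistent with every daughter is *b.
Position 4: Mirana has o, Venek has e. Taking the neighbouring segments as reconstructed: Mirana o could go back to *a or *o; Venek e could go back to *a or *e — the one source consistent with every daughter is *a.
The remaining positions agree across the daughters. Check the candidate against every language:
Mirana: *keba > kepa > kepo  (by unconditioned shift, vowel merger)
Venek: *keba > kebe > keve  (by vowel merger, intervocalic lenition)
No other proto-form is consistent with every reflex, so the reconstruction is *keba.

*keba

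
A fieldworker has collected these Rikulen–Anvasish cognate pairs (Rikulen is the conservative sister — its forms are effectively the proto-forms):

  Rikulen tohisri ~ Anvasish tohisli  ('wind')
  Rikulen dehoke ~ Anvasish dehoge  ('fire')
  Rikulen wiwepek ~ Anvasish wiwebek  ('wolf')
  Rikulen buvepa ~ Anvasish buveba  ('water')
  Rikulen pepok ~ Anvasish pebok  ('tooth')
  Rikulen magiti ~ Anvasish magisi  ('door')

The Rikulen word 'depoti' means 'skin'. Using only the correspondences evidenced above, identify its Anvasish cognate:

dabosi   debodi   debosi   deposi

pepok ~ pebok — Rikulen p corresponds to Anvasish b between vowels (before a back vowel).
magiti ~ magisi — Rikulen t corresponds to Anvasish s between vowels (before a front vowel).
Applying these to Rikulen 'depoti':
  depoti → deboti   (p→b between vowels (before a back vowel))
  deboti → debosi   (t→s between vowels (before a front vowel))
So the Anvasish cognate is 'debosi'.

debosi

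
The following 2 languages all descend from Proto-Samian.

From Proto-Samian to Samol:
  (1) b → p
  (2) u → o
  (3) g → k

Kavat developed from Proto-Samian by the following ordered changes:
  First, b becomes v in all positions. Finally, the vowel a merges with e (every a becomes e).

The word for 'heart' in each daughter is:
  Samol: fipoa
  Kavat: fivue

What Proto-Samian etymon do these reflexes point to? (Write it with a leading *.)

*fibua

Position 3: Samol has p, Kavat has v. Taking the neighbouring segments as reconstructed: Samol p could go back to *p or *b; Kavat v could go back to *b or *v — the one source consistent with every daughter is *b.
Position 5: Samol has a, Kavat has e. Samol preserves a here (none of its changes turn any other segment into a), so the proto-segment is *a.
Position 4: Samol has o, Kavat has u. Kavat preserves u here (none of its changes turn any other segment into u), so the proto-segment is *u.
Continuing position by position gives *fibua; check it forward:
Samol: start from *fibua.
  rule 1 (unconditioned shift): fibua → fipua
  rule 2 (vowel merger): fipua → fipoa
  rule 3: no change — fipoa
  ⇒ Samol fipoa
Kavat: *fibua > fivua > fivue  (by unconditioned shift, vowel merger)
Only *fibua yields all of Samol fipoa, Kavat fivue.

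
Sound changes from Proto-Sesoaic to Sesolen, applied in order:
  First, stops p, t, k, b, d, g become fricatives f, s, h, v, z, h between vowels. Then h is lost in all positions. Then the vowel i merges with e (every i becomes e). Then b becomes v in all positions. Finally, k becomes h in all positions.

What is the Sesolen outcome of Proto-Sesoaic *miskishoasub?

meshesoasuv

Sesolen: *miskishoasub > miskisoasub > meskesoasub > meskesoasuv > meshesoasuv  (by h-loss, vowel merger, unconditioned shift, unconditioned shift)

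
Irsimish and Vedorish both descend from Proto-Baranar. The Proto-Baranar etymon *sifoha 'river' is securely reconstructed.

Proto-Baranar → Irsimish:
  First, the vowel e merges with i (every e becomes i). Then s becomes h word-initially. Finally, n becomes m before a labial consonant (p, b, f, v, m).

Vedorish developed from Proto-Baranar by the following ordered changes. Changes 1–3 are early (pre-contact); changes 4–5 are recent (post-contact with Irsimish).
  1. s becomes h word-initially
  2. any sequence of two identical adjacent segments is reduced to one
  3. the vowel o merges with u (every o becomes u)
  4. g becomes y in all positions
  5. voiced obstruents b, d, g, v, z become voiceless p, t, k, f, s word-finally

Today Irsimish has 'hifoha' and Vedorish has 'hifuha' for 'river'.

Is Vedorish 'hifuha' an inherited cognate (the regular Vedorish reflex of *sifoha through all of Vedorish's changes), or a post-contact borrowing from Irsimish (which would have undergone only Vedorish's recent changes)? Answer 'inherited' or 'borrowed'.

inherited

If inherited, *sifoha would pass through all of Vedorish's changes:
Vedorish: start from *sifoha.
  rule 1 (debuccalisation): sifoha → hifoha
  rule 2: no change — hifoha
  rule 3 (vowel merger): hifoha → hifuha
  rule 4: no change — hifuha
  rule 5: no change — hifuha
  ⇒ Vedorish hifuha
If borrowed from Irsimish 'hifoha' after the early changes, it would undergo only the recent ones:
  rule 4 (unconditioned shift): no change (hifoha)
  rule 5 (final devoicing): no change (hifoha)
  ⇒ as a loan: hifoha
Vedorish 'hifuha' matches the inherited outcome exactly, so it is an inherited cognate, not a loan.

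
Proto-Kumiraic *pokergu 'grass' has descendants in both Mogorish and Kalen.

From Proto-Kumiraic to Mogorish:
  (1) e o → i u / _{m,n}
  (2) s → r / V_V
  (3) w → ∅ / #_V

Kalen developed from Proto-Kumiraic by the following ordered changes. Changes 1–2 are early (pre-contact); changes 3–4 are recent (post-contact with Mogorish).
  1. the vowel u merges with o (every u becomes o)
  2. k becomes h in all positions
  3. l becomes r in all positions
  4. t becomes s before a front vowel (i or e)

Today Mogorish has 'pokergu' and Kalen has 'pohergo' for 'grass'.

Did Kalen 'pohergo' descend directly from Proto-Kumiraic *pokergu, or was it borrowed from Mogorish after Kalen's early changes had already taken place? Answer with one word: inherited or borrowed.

inherited

If inherited, *pokergu would pass through all of Kalen's changes:
Kalen: *pokergu
  pokergu → pokergo   [vowel merger]
  pokergo → pohergo   [unconditioned shift]
  pohergo (rule 3 does not apply)
  pohergo (rule 4 does not apply)
  giving Kalen pohergo.
If borrowed from Mogorish 'pokergu' after the early changes, it would undergo only the recent ones:
  rule 3 (unconditioned shift): no change (pokergu)
  rule 4 (palatalisation): no change (pokergu)
  ⇒ as a loan: pokergu
Kalen 'pohergo' matches the inherited outcome exactly, so it is an inherited cognate, not a loan.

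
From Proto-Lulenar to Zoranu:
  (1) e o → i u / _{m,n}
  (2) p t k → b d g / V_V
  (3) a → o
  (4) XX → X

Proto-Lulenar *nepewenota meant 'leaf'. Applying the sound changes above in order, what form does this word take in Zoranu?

nebewinodo

Zoranu: *nepewenota
  nepewenota → nepewinota   [pre-nasal raising]
  nepewinota → nebewinoda   [intervocalic voicing]
  nebewinoda → nebewinodo   [vowel merger]
  nebewinodo (rule 4 does not apply)
  giving Zoranu nebewinodo.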